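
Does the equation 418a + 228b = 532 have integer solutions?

yes

gcd(418, 228) = 38.
38 divides 532, so integer solutions exist.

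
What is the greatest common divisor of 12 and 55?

gcd(55, 12):
  55 = 4×12 + 7
  12 = 1×7 + 5
  7 = 1×5 + 2
  5 = 2×2 + 1
  2 = 2×1
so gcd(55, 12) = 1.

1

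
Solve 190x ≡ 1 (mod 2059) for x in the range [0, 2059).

1528

gcd(2059, 190) = 1  (2059 = 10·190 + 159, 190 = 1·159 + 31, 159 = 5·31 + 4, 31 = 7·4 + 3, 4 = 1·3 + 1, 3 = 3·1).
Back-substituting, 190·(-531) + 2059·(49) = 1.
So 190·-531 ≡ 1 (mod 2059), and -531 mod 2059 = 1528.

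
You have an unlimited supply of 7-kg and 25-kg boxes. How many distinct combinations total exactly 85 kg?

Need nonnegative integers with 7j + 25k = 85.
gcd(7, 25) = 1, and 7·(-7) + 25·(2) = 1.
So (j₀, k₀) = (-595, 170); general j = -595 + 25t, k = 170 - 7t.
j ≥ 0 ⇒ t ≥ 24; k ≥ 0 ⇒ t ≤ 24. That's 1 value of t.

1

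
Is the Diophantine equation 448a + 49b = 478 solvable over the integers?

no

gcd(448, 49) = 7.
7 does not divide 478 (remainder 2), so no integer solutions.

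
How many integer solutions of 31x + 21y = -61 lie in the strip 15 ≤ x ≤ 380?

gcd(31, 21) = 1.
By Bézout, 31·(-2) + 21·(3) = 1.
Particular solution: (17, -28).
General solution: x = 17 + 21t, y = -28 - 31t for integer t.
15 ≤ 17 + 21t ≤ 380 gives t ∈ [0, 17], which is 18 values.

18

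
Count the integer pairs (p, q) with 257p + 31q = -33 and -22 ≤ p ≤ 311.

gcd(257, 31):
  257 = 8·31 + 9
  31 = 3·9 + 4
  9 = 2·4 + 1
  4 = 4·1
so gcd(257, 31) = 1.
Back-substitute for Bézout coefficients:
  1 = 9 - 2·4
  ... = 257·(7) + 31·(-58)
Scale by -33: particular solution (-231, 1914); reduce p mod 31: (17, -142).
General solution: p = 17 + 31t, q = -142 - 257t for integer t.
-22 ≤ 17 + 31t ≤ 311 gives t ∈ [-1, 9], which is 11 values.

11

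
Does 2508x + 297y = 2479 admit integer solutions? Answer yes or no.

gcd(2508, 297) = 33  (2508 = 8*297 + 132, 297 = 2*132 + 33, 132 = 4*33).
33 does not divide 2479 (remainder 4), so no integer solutions.

no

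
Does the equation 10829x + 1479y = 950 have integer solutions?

no

gcd(10829, 1479) = 17  (10829 = 7*1479 + 476, 1479 = 3*476 + 51, 476 = 9*51 + 17, 51 = 3*17).
17 does not divide 950 (remainder 15), so no integer solutions.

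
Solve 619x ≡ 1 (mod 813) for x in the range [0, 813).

88

gcd(813, 619) = 1.
By Bézout, 619×(88) + 813×(-67) = 1.
So 619×88 ≡ 1 (mod 813), and 88 mod 813 = 88.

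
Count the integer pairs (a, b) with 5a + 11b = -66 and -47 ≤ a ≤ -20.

gcd(11, 5):
  11 = 2·5 + 1
  5 = 5·1
so gcd(11, 5) = 1.
Back-substitute for Bézout coefficients:
  1 = 11 - 2·5
  ... = 5·(-2) + 11·(1)
Scale by -66: particular solution (132, -66); reduce a mod 11: (0, -6).
General solution: a = 0 + 11t, b = -6 - 5t for integer t.
-47 ≤ 0 + 11t ≤ -20 gives t ∈ [-4, -2], which is 3 values.

3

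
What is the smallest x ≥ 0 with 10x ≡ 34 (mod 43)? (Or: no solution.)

gcd(43, 10) = 1  (43 = 4*10 + 3, 10 = 3*3 + 1, 3 = 3*1).
1 divides 34, so solutions exist.
Back-substituting, 10*(13) + 43*(-3) = 1.
So 10*(13) ≡ 1 (mod 43); multiply by 34: x ≡ 442 (mod 43).
Smallest nonnegative: x = 442 mod 43 = 12.

12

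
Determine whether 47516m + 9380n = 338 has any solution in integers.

no

gcd(47516, 9380) = 28  (47516 = 5·9380 + 616, 9380 = 15·616 + 140, 616 = 4·140 + 56, 140 = 2·56 + 28, 56 = 2·28).
28 does not divide 338 (remainder 2), so no integer solutions.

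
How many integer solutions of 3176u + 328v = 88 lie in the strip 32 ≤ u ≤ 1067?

gcd(3176, 328):
  3176 = 9·328 + 224
  328 = 1·224 + 104
  224 = 2·104 + 16
  104 = 6·16 + 8
  16 = 2·8
so gcd(3176, 328) = 8.
Back-substitute for Bézout coefficients:
  8 = 104 - 6·16
  ... = 3176·(-19) + 328·(184)
Scale by 11: particular solution (-209, 2024); reduce u mod 41: (37, -358).
General solution: u = 37 + 41t, v = -358 - 397t for integer t.
32 ≤ 37 + 41t ≤ 1067 gives t ∈ [0, 25], which is 26 values.

26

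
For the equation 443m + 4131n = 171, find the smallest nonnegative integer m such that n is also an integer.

2313

gcd(4131, 443):
  4131 = 9·443 + 144
  443 = 3·144 + 11
  144 = 13·11 + 1
  11 = 11·1
so gcd(4131, 443) = 1.
1 divides 171, so solutions exist.
Back-substitute for Bézout coefficients:
  1 = 144 - 13·11
  ... = 443·(-373) + 4131·(40)
Scale by 171/1 = 171: (m₀, n₀) = (-63783, 6840).
General solution: m = -63783 + 4131t, n = 6840 - 443t for integer t.
m ≥ 0: smallest is -63783 mod 4131 = 2313 (at t = 16), with n = -248.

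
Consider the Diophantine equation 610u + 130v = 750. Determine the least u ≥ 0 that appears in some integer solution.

4

gcd(610, 130) = 10  (610 = 4×130 + 90, 130 = 1×90 + 40, 90 = 2×40 + 10, 40 = 4×10).
10 divides 750, so solutions exist.
Back-substituting, 610×(3) + 130×(-14) = 10.
Scale by 750/10 = 75: (u₀, v₀) = (225, -1050).
General solution: u = 225 + 13t, v = -1050 - 61t for integer t.
u ≥ 0: smallest is 225 mod 13 = 4 (at t = -17), with v = -13.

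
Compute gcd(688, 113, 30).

gcd(688, 113) = 1.
gcd(1, 30) = 1.

1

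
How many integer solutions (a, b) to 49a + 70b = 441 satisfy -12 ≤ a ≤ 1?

gcd(70, 49) = 7.
By Bézout, 49·(3) + 70·(-2) = 7.
Particular solution: (9, 0).
General solution: a = 9 + 10t, b = 0 - 7t for integer t.
-12 ≤ 9 + 10t ≤ 1 gives t ∈ [-2, -1], which is 2 values.

2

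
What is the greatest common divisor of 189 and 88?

1

gcd(189, 88) = 1  (189 = 2*88 + 13, 88 = 6*13 + 10, 13 = 1*10 + 3, 10 = 3*3 + 1, 3 = 3*1).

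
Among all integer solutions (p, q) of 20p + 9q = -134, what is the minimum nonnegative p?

5

gcd(20, 9) = 1.
1 divides -134, so solutions exist.
By Bézout, 20*(-4) + 9*(9) = 1.
Scale by -134/1 = -134: (p₀, q₀) = (536, -1206).
General solution: p = 536 + 9t, q = -1206 - 20t for integer t.
p ≥ 0: smallest is 536 mod 9 = 5 (at t = -59), with q = -26.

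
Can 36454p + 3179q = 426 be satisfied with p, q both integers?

no

gcd(36454, 3179) = 11  (36454 = 11×3179 + 1485, 3179 = 2×1485 + 209, 1485 = 7×209 + 22, 209 = 9×22 + 11, 22 = 2×11).
11 does not divide 426 (remainder 8), so no integer solutions.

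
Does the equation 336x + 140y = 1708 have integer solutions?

gcd(336, 140) = 28  (336 = 2·140 + 56, 140 = 2·56 + 28, 56 = 2·28).
28 divides 1708, so integer solutions exist.

yes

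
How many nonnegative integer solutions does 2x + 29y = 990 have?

18

gcd(29, 2):
  29 = 14×2 + 1
  2 = 2×1
so gcd(29, 2) = 1.
Back-substitute for Bézout coefficients:
  1 = 29 - 14×2
  ... = 2×(-14) + 29×(1)
Scale by 990: one solution is (-13860, 990). Reduce x mod 29: (2, 34).
General: x = 2 + 29t, y = 34 - 2t.
x ≥ 0 ⇒ t ≥ 0; y ≥ 0 ⇒ t ≤ 17. So t ∈ [0, 17]: 18 solutions.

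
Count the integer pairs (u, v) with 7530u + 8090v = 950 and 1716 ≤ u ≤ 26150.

31

gcd(8090, 7530):
  8090 = 1·7530 + 560
  7530 = 13·560 + 250
  560 = 2·250 + 60
  250 = 4·60 + 10
  60 = 6·10
so gcd(8090, 7530) = 10.
Back-substitute for Bézout coefficients:
  10 = 250 - 4·60
  ... = 7530·(130) + 8090·(-121)
Scale by 95: particular solution (12350, -11495); reduce u mod 809: (215, -200).
General solution: u = 215 + 809t, v = -200 - 753t for integer t.
1716 ≤ 215 + 809t ≤ 26150 gives t ∈ [2, 32], which is 31 values.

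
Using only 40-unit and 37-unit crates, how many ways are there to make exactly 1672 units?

1

Need nonnegative integers with 40j + 37k = 1672.
gcd(40, 37) = 1, and 40·(-12) + 37·(13) = 1.
So (j₀, k₀) = (-20064, 21736); general j = -20064 + 37t, k = 21736 - 40t.
j ≥ 0 ⇒ t ≥ 543; k ≥ 0 ⇒ t ≤ 543. That's 1 value of t.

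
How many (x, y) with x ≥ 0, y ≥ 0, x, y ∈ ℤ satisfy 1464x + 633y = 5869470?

19

gcd(1464, 633):
  1464 = 2×633 + 198
  633 = 3×198 + 39
  198 = 5×39 + 3
  39 = 13×3
so gcd(1464, 633) = 3.
Back-substitute for Bézout coefficients:
  3 = 198 - 5×39
  ... = 1464×(16) + 633×(-37)
Scale by 1956490: one solution is (31303840, -72390130). Reduce x mod 211: (91, 9062).
General: x = 91 + 211t, y = 9062 - 488t.
x ≥ 0 ⇒ t ≥ 0; y ≥ 0 ⇒ t ≤ 18. So t ∈ [0, 18]: 19 solutions.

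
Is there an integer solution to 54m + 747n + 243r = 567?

gcd(747, 54) = 9  (747 = 13*54 + 45, 54 = 1*45 + 9, 45 = 5*9).
gcd(9, 243) = 9.
9 divides 567, so integer solutions exist.

yes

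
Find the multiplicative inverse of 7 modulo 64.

gcd(64, 7) = 1.
By Bézout, 7·(-9) + 64·(1) = 1.
So 7·-9 ≡ 1 (mod 64), and -9 mod 64 = 55.

55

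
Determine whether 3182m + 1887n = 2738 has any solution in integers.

gcd(3182, 1887) = 37.
37 divides 2738, so integer solutions exist.

yes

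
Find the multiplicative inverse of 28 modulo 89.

gcd(89, 28):
  89 = 3·28 + 5
  28 = 5·5 + 3
  5 = 1·3 + 2
  3 = 1·2 + 1
  2 = 2·1
so gcd(89, 28) = 1.
Back-substitute for Bézout coefficients:
  1 = 3 - 1·2
  ... = 28·(35) + 89·(-11)
So 28·35 ≡ 1 (mod 89), and 35 mod 89 = 35.

35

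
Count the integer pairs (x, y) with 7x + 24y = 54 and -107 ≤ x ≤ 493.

25

gcd(24, 7) = 1.
By Bézout, 7×(7) + 24×(-2) = 1.
Particular solution: (18, -3).
General solution: x = 18 + 24t, y = -3 - 7t for integer t.
-107 ≤ 18 + 24t ≤ 493 gives t ∈ [-5, 19], which is 25 values.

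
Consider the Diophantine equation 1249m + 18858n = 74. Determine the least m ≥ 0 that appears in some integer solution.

15476

gcd(18858, 1249):
  18858 = 15×1249 + 123
  1249 = 10×123 + 19
  123 = 6×19 + 9
  19 = 2×9 + 1
  9 = 9×1
so gcd(18858, 1249) = 1.
1 divides 74, so solutions exist.
Back-substitute for Bézout coefficients:
  1 = 19 - 2×9
  ... = 1249×(1993) + 18858×(-132)
Scale by 74/1 = 74: (m₀, n₀) = (147482, -9768).
General solution: m = 147482 + 18858t, n = -9768 - 1249t for integer t.
m ≥ 0: smallest is 147482 mod 18858 = 15476 (at t = -7), with n = -1025.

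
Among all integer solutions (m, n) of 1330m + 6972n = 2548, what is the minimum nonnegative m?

gcd(6972, 1330) = 14.
14 divides 2548, so solutions exist.
By Bézout, 1330*(173) + 6972*(-33) = 14.
Scale by 2548/14 = 182: (m₀, n₀) = (31486, -6006).
General solution: m = 31486 + 498t, n = -6006 - 95t for integer t.
m ≥ 0: smallest is 31486 mod 498 = 112 (at t = -63), with n = -21.

112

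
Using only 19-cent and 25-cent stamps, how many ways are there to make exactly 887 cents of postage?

Need nonnegative integers with 19j + 25k = 887.
gcd(19, 25) = 1, and 19·(4) + 25·(-3) = 1.
So (j₀, k₀) = (3548, -2661); general j = 3548 + 25t, k = -2661 - 19t.
j ≥ 0 ⇒ t ≥ -141; k ≥ 0 ⇒ t ≤ -141. That's 1 value of t.

1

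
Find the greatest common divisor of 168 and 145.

1

gcd(168, 145):
  168 = 1×145 + 23
  145 = 6×23 + 7
  23 = 3×7 + 2
  7 = 3×2 + 1
  2 = 2×1
so gcd(168, 145) = 1.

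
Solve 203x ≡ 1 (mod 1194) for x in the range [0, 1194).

647

gcd(1194, 203):
  1194 = 5*203 + 179
  203 = 1*179 + 24
  179 = 7*24 + 11
  24 = 2*11 + 2
  11 = 5*2 + 1
  2 = 2*1
so gcd(1194, 203) = 1.
Back-substitute for Bézout coefficients:
  1 = 11 - 5*2
  ... = 203*(-547) + 1194*(93)
So 203*-547 ≡ 1 (mod 1194), and -547 mod 1194 = 647.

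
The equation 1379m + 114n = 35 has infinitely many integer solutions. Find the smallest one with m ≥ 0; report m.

55

gcd(1379, 114) = 1.
1 divides 35, so solutions exist.
By Bézout, 1379*(-31) + 114*(375) = 1.
Scale by 35/1 = 35: (m₀, n₀) = (-1085, 13125).
General solution: m = -1085 + 114t, n = 13125 - 1379t for integer t.
m ≥ 0: smallest is -1085 mod 114 = 55 (at t = 10), with n = -665.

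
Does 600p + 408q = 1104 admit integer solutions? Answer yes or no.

gcd(600, 408) = 24.
24 divides 1104, so integer solutions exist.

yes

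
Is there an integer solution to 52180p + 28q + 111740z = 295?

no

gcd(52180, 28) = 4.
gcd(4, 111740) = 4.
4 does not divide 295 (remainder 3), so no integer solutions.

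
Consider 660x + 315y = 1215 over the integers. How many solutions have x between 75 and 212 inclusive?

gcd(660, 315) = 15.
By Bézout, 660·(-10) + 315·(21) = 15.
Particular solution: (9, -15).
General solution: x = 9 + 21t, y = -15 - 44t for integer t.
75 ≤ 9 + 21t ≤ 212 gives t ∈ [4, 9], which is 6 values.

6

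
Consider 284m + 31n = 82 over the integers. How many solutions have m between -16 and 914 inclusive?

30

gcd(284, 31) = 1.
By Bézout, 284·(-6) + 31·(55) = 1.
Particular solution: (4, -34).
General solution: m = 4 + 31t, n = -34 - 284t for integer t.
-16 ≤ 4 + 31t ≤ 914 gives t ∈ [0, 29], which is 30 values.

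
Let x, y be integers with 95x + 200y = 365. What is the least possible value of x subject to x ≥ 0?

gcd(200, 95):
  200 = 2×95 + 10
  95 = 9×10 + 5
  10 = 2×5
so gcd(200, 95) = 5.
5 divides 365, so solutions exist.
Back-substitute for Bézout coefficients:
  5 = 95 - 9×10
  ... = 95×(19) + 200×(-9)
Scale by 365/5 = 73: (x₀, y₀) = (1387, -657).
General solution: x = 1387 + 40t, y = -657 - 19t for integer t.
x ≥ 0: smallest is 1387 mod 40 = 27 (at t = -34), with y = -11.

27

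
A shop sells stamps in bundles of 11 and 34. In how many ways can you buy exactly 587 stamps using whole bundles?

Need nonnegative integers with 11j + 34k = 587.
gcd(11, 34) = 1, and 11·(-3) + 34·(1) = 1.
So (j₀, k₀) = (-1761, 587); general j = -1761 + 34t, k = 587 - 11t.
j ≥ 0 ⇒ t ≥ 52; k ≥ 0 ⇒ t ≤ 53. That's 2 values of t.

2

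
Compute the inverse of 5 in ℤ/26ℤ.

gcd(26, 5) = 1.
By Bézout, 5*(-5) + 26*(1) = 1.
So 5*-5 ≡ 1 (mod 26), and -5 mod 26 = 21.

21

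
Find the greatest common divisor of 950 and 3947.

1

gcd(3947, 950):
  3947 = 4×950 + 147
  950 = 6×147 + 68
  147 = 2×68 + 11
  68 = 6×11 + 2
  11 = 5×2 + 1
  2 = 2×1
so gcd(3947, 950) = 1.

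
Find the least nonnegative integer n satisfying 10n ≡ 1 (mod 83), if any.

gcd(83, 10) = 1  (83 = 8×10 + 3, 10 = 3×3 + 1, 3 = 3×1).
1 divides 1, so solutions exist.
Back-substituting, 10×(25) + 83×(-3) = 1.
So 10×(25) ≡ 1 (mod 83); multiply by 1: n ≡ 25 (mod 83).
Smallest nonnegative: n = 25 mod 83 = 25.

25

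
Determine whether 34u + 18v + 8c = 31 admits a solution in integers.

no

gcd(34, 18) = 2  (34 = 1*18 + 16, 18 = 1*16 + 2, 16 = 8*2).
gcd(2, 8) = 2.
2 does not divide 31 (remainder 1), so no integer solutions.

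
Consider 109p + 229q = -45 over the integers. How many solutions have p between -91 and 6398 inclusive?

28

gcd(229, 109) = 1.
By Bézout, 109*(-21) + 229*(10) = 1.
Particular solution: (29, -14).
General solution: p = 29 + 229t, q = -14 - 109t for integer t.
-91 ≤ 29 + 229t ≤ 6398 gives t ∈ [0, 27], which is 28 values.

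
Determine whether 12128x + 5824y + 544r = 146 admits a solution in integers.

gcd(12128, 5824) = 32.
gcd(32, 544) = 32.
32 does not divide 146 (remainder 18), so no integer solutions.

no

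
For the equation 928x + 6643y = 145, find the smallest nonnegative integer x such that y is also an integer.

gcd(6643, 928) = 1.
1 divides 145, so solutions exist.
By Bézout, 928*(723) + 6643*(-101) = 1.
Scale by 145/1 = 145: (x₀, y₀) = (104835, -14645).
General solution: x = 104835 + 6643t, y = -14645 - 928t for integer t.
x ≥ 0: smallest is 104835 mod 6643 = 5190 (at t = -15), with y = -725.

5190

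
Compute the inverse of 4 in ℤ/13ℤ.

10

gcd(13, 4) = 1  (13 = 3*4 + 1, 4 = 4*1).
Back-substituting, 4*(-3) + 13*(1) = 1.
So 4*-3 ≡ 1 (mod 13), and -3 mod 13 = 10.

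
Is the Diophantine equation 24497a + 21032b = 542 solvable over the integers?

no

gcd(24497, 21032) = 11  (24497 = 1*21032 + 3465, 21032 = 6*3465 + 242, 3465 = 14*242 + 77, 242 = 3*77 + 11, 77 = 7*11).
11 does not divide 542 (remainder 3), so no integer solutions.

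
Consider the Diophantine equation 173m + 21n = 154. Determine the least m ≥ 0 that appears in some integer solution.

14

gcd(173, 21) = 1.
1 divides 154, so solutions exist.
By Bézout, 173*(-4) + 21*(33) = 1.
Scale by 154/1 = 154: (m₀, n₀) = (-616, 5082).
General solution: m = -616 + 21t, n = 5082 - 173t for integer t.
m ≥ 0: smallest is -616 mod 21 = 14 (at t = 30), with n = -108.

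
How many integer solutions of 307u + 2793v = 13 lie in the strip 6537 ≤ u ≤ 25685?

7

gcd(2793, 307) = 1  (2793 = 9·307 + 30, 307 = 10·30 + 7, 30 = 4·7 + 2, 7 = 3·2 + 1, 2 = 2·1).
Back-substituting, 307·(1210) + 2793·(-133) = 1.
Scale by 13: particular solution (15730, -1729); reduce u mod 2793: (1765, -194).
General solution: u = 1765 + 2793t, v = -194 - 307t for integer t.
6537 ≤ 1765 + 2793t ≤ 25685 gives t ∈ [2, 8], which is 7 values.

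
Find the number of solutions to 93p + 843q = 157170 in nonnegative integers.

gcd(843, 93) = 3  (843 = 9·93 + 6, 93 = 15·6 + 3, 6 = 2·3).
Back-substituting, 93·(136) + 843·(-15) = 3.
Scale by 52390: one solution is (7125040, -785850). Reduce p mod 281: (4, 186).
General: p = 4 + 281t, q = 186 - 31t.
p ≥ 0 ⇒ t ≥ 0; q ≥ 0 ⇒ t ≤ 6. So t ∈ [0, 6]: 7 solutions.

7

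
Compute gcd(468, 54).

18

gcd(468, 54) = 18  (468 = 8*54 + 36, 54 = 1*36 + 18, 36 = 2*18).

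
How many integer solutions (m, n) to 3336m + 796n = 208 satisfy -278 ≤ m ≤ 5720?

gcd(3336, 796) = 4.
By Bézout, 3336*(-89) + 796*(373) = 4.
Particular solution: (148, -620).
General solution: m = 148 + 199t, n = -620 - 834t for integer t.
-278 ≤ 148 + 199t ≤ 5720 gives t ∈ [-2, 28], which is 31 values.

31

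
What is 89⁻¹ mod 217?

gcd(217, 89):
  217 = 2*89 + 39
  89 = 2*39 + 11
  39 = 3*11 + 6
  11 = 1*6 + 5
  6 = 1*5 + 1
  5 = 5*1
so gcd(217, 89) = 1.
Back-substitute for Bézout coefficients:
  1 = 6 - 1*5
  ... = 89*(-39) + 217*(16)
So 89*-39 ≡ 1 (mod 217), and -39 mod 217 = 178.

178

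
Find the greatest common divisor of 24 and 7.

1

gcd(24, 7):
  24 = 3*7 + 3
  7 = 2*3 + 1
  3 = 3*1
so gcd(24, 7) = 1.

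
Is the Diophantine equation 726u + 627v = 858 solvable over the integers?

gcd(726, 627) = 33  (726 = 1*627 + 99, 627 = 6*99 + 33, 99 = 3*33).
33 divides 858, so integer solutions exist.

yes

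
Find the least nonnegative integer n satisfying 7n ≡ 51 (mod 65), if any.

gcd(65, 7) = 1.
1 divides 51, so solutions exist.
By Bézout, 7×(28) + 65×(-3) = 1.
So 7×(28) ≡ 1 (mod 65); multiply by 51: n ≡ 1428 (mod 65).
Smallest nonnegative: n = 1428 mod 65 = 63.

63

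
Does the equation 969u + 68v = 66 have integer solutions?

no

gcd(969, 68) = 17  (969 = 14·68 + 17, 68 = 4·17).
17 does not divide 66 (remainder 15), so no integer solutions.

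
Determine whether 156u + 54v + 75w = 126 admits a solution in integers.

yes

gcd(156, 54) = 6  (156 = 2·54 + 48, 54 = 1·48 + 6, 48 = 8·6).
gcd(6, 75) = 3.
3 divides 126, so integer solutions exist.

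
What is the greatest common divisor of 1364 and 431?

gcd(1364, 431):
  1364 = 3·431 + 71
  431 = 6·71 + 5
  71 = 14·5 + 1
  5 = 5·1
so gcd(1364, 431) = 1.

1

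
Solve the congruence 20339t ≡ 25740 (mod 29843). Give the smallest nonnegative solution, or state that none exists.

1919

gcd(29843, 20339):
  29843 = 1×20339 + 9504
  20339 = 2×9504 + 1331
  9504 = 7×1331 + 187
  1331 = 7×187 + 22
  187 = 8×22 + 11
  22 = 2×11
so gcd(29843, 20339) = 11.
11 divides 25740, so solutions exist.
Back-substitute for Bézout coefficients:
  11 = 187 - 8×22
  ... = 20339×(-1278) + 29843×(871)
So 20339×(-1278) ≡ 11 (mod 29843); multiply by 2340: t ≡ -2990520 (mod 2713).
Smallest nonnegative: t = -2990520 mod 2713 = 1919.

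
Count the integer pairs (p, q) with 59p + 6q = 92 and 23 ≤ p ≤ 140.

19

gcd(59, 6) = 1  (59 = 9·6 + 5, 6 = 1·5 + 1, 5 = 5·1).
Back-substituting, 59·(-1) + 6·(10) = 1.
Scale by 92: particular solution (-92, 920); reduce p mod 6: (4, -24).
General solution: p = 4 + 6t, q = -24 - 59t for integer t.
23 ≤ 4 + 6t ≤ 140 gives t ∈ [4, 22], which is 19 values.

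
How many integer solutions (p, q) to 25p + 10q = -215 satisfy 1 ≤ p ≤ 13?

7

gcd(25, 10) = 5  (25 = 2×10 + 5, 10 = 2×5).
Back-substituting, 25×(1) + 10×(-2) = 5.
Scale by -43: particular solution (-43, 86); reduce p mod 2: (1, -24).
General solution: p = 1 + 2t, q = -24 - 5t for integer t.
1 ≤ 1 + 2t ≤ 13 gives t ∈ [0, 6], which is 7 values.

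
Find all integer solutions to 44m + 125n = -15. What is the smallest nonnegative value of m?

65

gcd(125, 44) = 1  (125 = 2·44 + 37, 44 = 1·37 + 7, 37 = 5·7 + 2, 7 = 3·2 + 1, 2 = 2·1).
1 divides -15, so solutions exist.
Back-substituting, 44·(54) + 125·(-19) = 1.
Scale by -15/1 = -15: (m₀, n₀) = (-810, 285).
General solution: m = -810 + 125t, n = 285 - 44t for integer t.
m ≥ 0: smallest is -810 mod 125 = 65 (at t = 7), with n = -23.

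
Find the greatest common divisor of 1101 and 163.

1

gcd(1101, 163) = 1  (1101 = 6*163 + 123, 163 = 1*123 + 40, 123 = 3*40 + 3, 40 = 13*3 + 1, 3 = 3*1).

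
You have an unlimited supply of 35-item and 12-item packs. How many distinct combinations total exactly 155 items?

Need nonnegative integers with 35j + 12k = 155.
gcd(35, 12) = 1, and 35·(-1) + 12·(3) = 1.
So (j₀, k₀) = (-155, 465); general j = -155 + 12t, k = 465 - 35t.
j ≥ 0 ⇒ t ≥ 13; k ≥ 0 ⇒ t ≤ 13. That's 1 value of t.

1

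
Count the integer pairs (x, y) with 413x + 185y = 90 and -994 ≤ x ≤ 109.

6

gcd(413, 185) = 1.
By Bézout, 413·(-43) + 185·(96) = 1.
Particular solution: (15, -33).
General solution: x = 15 + 185t, y = -33 - 413t for integer t.
-994 ≤ 15 + 185t ≤ 109 gives t ∈ [-5, 0], which is 6 values.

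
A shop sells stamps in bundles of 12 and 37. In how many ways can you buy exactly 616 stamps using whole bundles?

Need nonnegative integers with 12j + 37k = 616.
gcd(12, 37) = 1, and 12·(-3) + 37·(1) = 1.
So (j₀, k₀) = (-1848, 616); general j = -1848 + 37t, k = 616 - 12t.
j ≥ 0 ⇒ t ≥ 50; k ≥ 0 ⇒ t ≤ 51. That's 2 values of t.

2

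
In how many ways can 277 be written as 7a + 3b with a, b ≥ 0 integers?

13

gcd(7, 3):
  7 = 2×3 + 1
  3 = 3×1
so gcd(7, 3) = 1.
Back-substitute for Bézout coefficients:
  1 = 7 - 2×3
  ... = 7×(1) + 3×(-2)
Scale by 277: one solution is (277, -554). Reduce a mod 3: (1, 90).
General: a = 1 + 3t, b = 90 - 7t.
a ≥ 0 ⇒ t ≥ 0; b ≥ 0 ⇒ t ≤ 12. So t ∈ [0, 12]: 13 solutions.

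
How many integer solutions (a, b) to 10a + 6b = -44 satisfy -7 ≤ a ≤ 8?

5

gcd(10, 6) = 2  (10 = 1·6 + 4, 6 = 1·4 + 2, 4 = 2·2).
Back-substituting, 10·(-1) + 6·(2) = 2.
Scale by -22: particular solution (22, -44); reduce a mod 3: (1, -9).
General solution: a = 1 + 3t, b = -9 - 5t for integer t.
-7 ≤ 1 + 3t ≤ 8 gives t ∈ [-2, 2], which is 5 values.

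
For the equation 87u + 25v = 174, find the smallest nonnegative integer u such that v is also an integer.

2

gcd(87, 25) = 1  (87 = 3*25 + 12, 25 = 2*12 + 1, 12 = 12*1).
1 divides 174, so solutions exist.
Back-substituting, 87*(-2) + 25*(7) = 1.
Scale by 174/1 = 174: (u₀, v₀) = (-348, 1218).
General solution: u = -348 + 25t, v = 1218 - 87t for integer t.
u ≥ 0: smallest is -348 mod 25 = 2 (at t = 14), with v = 0.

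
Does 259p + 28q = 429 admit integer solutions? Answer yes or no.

no

gcd(259, 28):
  259 = 9·28 + 7
  28 = 4·7
so gcd(259, 28) = 7.
7 does not divide 429 (remainder 2), so no integer solutions.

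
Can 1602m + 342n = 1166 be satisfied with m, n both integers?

gcd(1602, 342) = 18  (1602 = 4·342 + 234, 342 = 1·234 + 108, 234 = 2·108 + 18, 108 = 6·18).
18 does not divide 1166 (remainder 14), so no integer solutions.

no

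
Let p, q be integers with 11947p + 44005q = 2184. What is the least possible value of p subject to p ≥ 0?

gcd(44005, 11947):
  44005 = 3*11947 + 8164
  11947 = 1*8164 + 3783
  8164 = 2*3783 + 598
  3783 = 6*598 + 195
  598 = 3*195 + 13
  195 = 15*13
so gcd(44005, 11947) = 13.
13 divides 2184, so solutions exist.
Back-substitute for Bézout coefficients:
  13 = 598 - 3*195
  ... = 11947*(-221) + 44005*(60)
Scale by 2184/13 = 168: (p₀, q₀) = (-37128, 10080).
General solution: p = -37128 + 3385t, q = 10080 - 919t for integer t.
p ≥ 0: smallest is -37128 mod 3385 = 107 (at t = 11), with q = -29.

107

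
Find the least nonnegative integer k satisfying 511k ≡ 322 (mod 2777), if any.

343

gcd(2777, 511) = 1  (2777 = 5*511 + 222, 511 = 2*222 + 67, 222 = 3*67 + 21, 67 = 3*21 + 4, 21 = 5*4 + 1, 4 = 4*1).
1 divides 322, so solutions exist.
Back-substituting, 511*(-663) + 2777*(122) = 1.
So 511*(-663) ≡ 1 (mod 2777); multiply by 322: k ≡ -213486 (mod 2777).
Smallest nonnegative: k = -213486 mod 2777 = 343.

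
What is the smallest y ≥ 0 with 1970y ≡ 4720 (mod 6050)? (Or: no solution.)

331

gcd(6050, 1970) = 10.
10 divides 4720, so solutions exist.
By Bézout, 1970×(43) + 6050×(-14) = 10.
So 1970×(43) ≡ 10 (mod 6050); multiply by 472: y ≡ 20296 (mod 605).
Smallest nonnegative: y = 20296 mod 605 = 331.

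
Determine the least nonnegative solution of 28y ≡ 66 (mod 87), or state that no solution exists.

gcd(87, 28) = 1.
1 divides 66, so solutions exist.
By Bézout, 28×(28) + 87×(-9) = 1.
So 28×(28) ≡ 1 (mod 87); multiply by 66: y ≡ 1848 (mod 87).
Smallest nonnegative: y = 1848 mod 87 = 21.

21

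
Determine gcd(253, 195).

1

gcd(253, 195):
  253 = 1·195 + 58
  195 = 3·58 + 21
  58 = 2·21 + 16
  21 = 1·16 + 5
  16 = 3·5 + 1
  5 = 5·1
so gcd(253, 195) = 1.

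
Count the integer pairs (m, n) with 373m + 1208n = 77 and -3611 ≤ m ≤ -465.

gcd(1208, 373) = 1.
By Bézout, 373×(285) + 1208×(-88) = 1.
Particular solution: (201, -62).
General solution: m = 201 + 1208t, n = -62 - 373t for integer t.
-3611 ≤ 201 + 1208t ≤ -465 gives t ∈ [-3, -1], which is 3 values.

3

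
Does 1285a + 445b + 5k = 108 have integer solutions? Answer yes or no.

gcd(1285, 445) = 5  (1285 = 2×445 + 395, 445 = 1×395 + 50, 395 = 7×50 + 45, 50 = 1×45 + 5, 45 = 9×5).
gcd(5, 5) = 5.
5 does not divide 108 (remainder 3), so no integer solutions.

no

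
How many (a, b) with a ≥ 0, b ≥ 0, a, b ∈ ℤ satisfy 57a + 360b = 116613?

17

gcd(360, 57) = 3.
By Bézout, 57×(19) + 360×(-3) = 3.
One solution: (69, 313).
General: a = 69 + 120t, b = 313 - 19t.
a ≥ 0 ⇒ t ≥ 0; b ≥ 0 ⇒ t ≤ 16. So t ∈ [0, 16]: 17 solutions.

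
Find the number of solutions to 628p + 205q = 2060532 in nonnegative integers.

gcd(628, 205) = 1.
By Bézout, 628*(-63) + 205*(193) = 1.
One solution: (69, 9840).
General: p = 69 + 205t, q = 9840 - 628t.
p ≥ 0 ⇒ t ≥ 0; q ≥ 0 ⇒ t ≤ 15. So t ∈ [0, 15]: 16 solutions.

16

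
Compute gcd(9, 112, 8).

1

gcd(112, 9) = 1  (112 = 12·9 + 4, 9 = 2·4 + 1, 4 = 4·1).
gcd(1, 8) = 1.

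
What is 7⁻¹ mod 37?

16

gcd(37, 7) = 1  (37 = 5*7 + 2, 7 = 3*2 + 1, 2 = 2*1).
Back-substituting, 7*(16) + 37*(-3) = 1.
So 7*16 ≡ 1 (mod 37), and 16 mod 37 = 16.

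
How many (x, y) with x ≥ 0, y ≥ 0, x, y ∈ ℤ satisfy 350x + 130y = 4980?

gcd(350, 130):
  350 = 2·130 + 90
  130 = 1·90 + 40
  90 = 2·40 + 10
  40 = 4·10
so gcd(350, 130) = 10.
Back-substitute for Bézout coefficients:
  10 = 90 - 2·40
  ... = 350·(3) + 130·(-8)
Scale by 498: one solution is (1494, -3984). Reduce x mod 13: (12, 6).
General: x = 12 + 13t, y = 6 - 35t.
x ≥ 0 ⇒ t ≥ 0; y ≥ 0 ⇒ t ≤ 0. So t ∈ [0, 0]: 1 solution.

1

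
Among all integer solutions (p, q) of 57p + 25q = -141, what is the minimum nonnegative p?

12

gcd(57, 25) = 1.
1 divides -141, so solutions exist.
By Bézout, 57·(-7) + 25·(16) = 1.
Scale by -141/1 = -141: (p₀, q₀) = (987, -2256).
General solution: p = 987 + 25t, q = -2256 - 57t for integer t.
p ≥ 0: smallest is 987 mod 25 = 12 (at t = -39), with q = -33.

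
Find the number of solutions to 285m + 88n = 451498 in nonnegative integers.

gcd(285, 88) = 1.
By Bézout, 285×(21) + 88×(-68) = 1.
One solution: (74, 4891).
General: m = 74 + 88t, n = 4891 - 285t.
m ≥ 0 ⇒ t ≥ 0; n ≥ 0 ⇒ t ≤ 17. So t ∈ [0, 17]: 18 solutions.

18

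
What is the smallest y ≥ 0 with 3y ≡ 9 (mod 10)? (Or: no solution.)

gcd(10, 3) = 1  (10 = 3·3 + 1, 3 = 3·1).
1 divides 9, so solutions exist.
Back-substituting, 3·(-3) + 10·(1) = 1.
So 3·(-3) ≡ 1 (mod 10); multiply by 9: y ≡ -27 (mod 10).
Smallest nonnegative: y = -27 mod 10 = 3.

3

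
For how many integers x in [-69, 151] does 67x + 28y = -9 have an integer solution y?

gcd(67, 28) = 1.
By Bézout, 67*(-5) + 28*(12) = 1.
Particular solution: (17, -41).
General solution: x = 17 + 28t, y = -41 - 67t for integer t.
-69 ≤ 17 + 28t ≤ 151 gives t ∈ [-3, 4], which is 8 values.

8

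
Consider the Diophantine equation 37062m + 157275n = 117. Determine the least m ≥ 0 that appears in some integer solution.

7091

gcd(157275, 37062):
  157275 = 4×37062 + 9027
  37062 = 4×9027 + 954
  9027 = 9×954 + 441
  954 = 2×441 + 72
  441 = 6×72 + 9
  72 = 8×9
so gcd(157275, 37062) = 9.
9 divides 117, so solutions exist.
Back-substitute for Bézout coefficients:
  9 = 441 - 6×72
  ... = 37062×(-2143) + 157275×(505)
Scale by 117/9 = 13: (m₀, n₀) = (-27859, 6565).
General solution: m = -27859 + 17475t, n = 6565 - 4118t for integer t.
m ≥ 0: smallest is -27859 mod 17475 = 7091 (at t = 2), with n = -1671.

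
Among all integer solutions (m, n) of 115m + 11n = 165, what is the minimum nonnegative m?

gcd(115, 11):
  115 = 10×11 + 5
  11 = 2×5 + 1
  5 = 5×1
so gcd(115, 11) = 1.
1 divides 165, so solutions exist.
Back-substitute for Bézout coefficients:
  1 = 11 - 2×5
  ... = 115×(-2) + 11×(21)
Scale by 165/1 = 165: (m₀, n₀) = (-330, 3465).
General solution: m = -330 + 11t, n = 3465 - 115t for integer t.
m ≥ 0: smallest is -330 mod 11 = 0 (at t = 30), with n = 15.

0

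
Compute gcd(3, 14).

gcd(14, 3):
  14 = 4*3 + 2
  3 = 1*2 + 1
  2 = 2*1
so gcd(14, 3) = 1.

1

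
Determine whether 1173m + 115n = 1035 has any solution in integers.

gcd(1173, 115) = 23  (1173 = 10×115 + 23, 115 = 5×23).
23 divides 1035, so integer solutions exist.

yes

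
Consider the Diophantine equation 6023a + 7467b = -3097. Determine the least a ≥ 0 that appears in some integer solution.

28

gcd(7467, 6023) = 19.
19 divides -3097, so solutions exist.
By Bézout, 6023×(-181) + 7467×(146) = 19.
Scale by -3097/19 = -163: (a₀, b₀) = (29503, -23798).
General solution: a = 29503 + 393t, b = -23798 - 317t for integer t.
a ≥ 0: smallest is 29503 mod 393 = 28 (at t = -75), with b = -23.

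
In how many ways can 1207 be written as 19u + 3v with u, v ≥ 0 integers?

21

gcd(19, 3):
  19 = 6*3 + 1
  3 = 3*1
so gcd(19, 3) = 1.
Back-substitute for Bézout coefficients:
  1 = 19 - 6*3
  ... = 19*(1) + 3*(-6)
Scale by 1207: one solution is (1207, -7242). Reduce u mod 3: (1, 396).
General: u = 1 + 3t, v = 396 - 19t.
u ≥ 0 ⇒ t ≥ 0; v ≥ 0 ⇒ t ≤ 20. So t ∈ [0, 20]: 21 solutions.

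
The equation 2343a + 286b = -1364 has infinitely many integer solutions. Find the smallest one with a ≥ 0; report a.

22

gcd(2343, 286) = 11  (2343 = 8×286 + 55, 286 = 5×55 + 11, 55 = 5×11).
11 divides -1364, so solutions exist.
Back-substituting, 2343×(-5) + 286×(41) = 11.
Scale by -1364/11 = -124: (a₀, b₀) = (620, -5084).
General solution: a = 620 + 26t, b = -5084 - 213t for integer t.
a ≥ 0: smallest is 620 mod 26 = 22 (at t = -23), with b = -185.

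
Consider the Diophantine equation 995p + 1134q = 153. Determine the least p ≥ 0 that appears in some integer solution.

1035

gcd(1134, 995) = 1  (1134 = 1*995 + 139, 995 = 7*139 + 22, 139 = 6*22 + 7, 22 = 3*7 + 1, 7 = 7*1).
1 divides 153, so solutions exist.
Back-substituting, 995*(155) + 1134*(-136) = 1.
Scale by 153/1 = 153: (p₀, q₀) = (23715, -20808).
General solution: p = 23715 + 1134t, q = -20808 - 995t for integer t.
p ≥ 0: smallest is 23715 mod 1134 = 1035 (at t = -20), with q = -908.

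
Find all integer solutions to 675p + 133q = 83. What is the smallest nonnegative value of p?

128

gcd(675, 133) = 1  (675 = 5·133 + 10, 133 = 13·10 + 3, 10 = 3·3 + 1, 3 = 3·1).
1 divides 83, so solutions exist.
Back-substituting, 675·(40) + 133·(-203) = 1.
Scale by 83/1 = 83: (p₀, q₀) = (3320, -16849).
General solution: p = 3320 + 133t, q = -16849 - 675t for integer t.
p ≥ 0: smallest is 3320 mod 133 = 128 (at t = -24), with q = -649.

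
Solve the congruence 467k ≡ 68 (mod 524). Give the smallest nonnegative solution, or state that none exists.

8

gcd(524, 467) = 1.
1 divides 68, so solutions exist.
By Bézout, 467*(239) + 524*(-213) = 1.
So 467*(239) ≡ 1 (mod 524); multiply by 68: k ≡ 16252 (mod 524).
Smallest nonnegative: k = 16252 mod 524 = 8.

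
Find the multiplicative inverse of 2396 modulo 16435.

12436

gcd(16435, 2396):
  16435 = 6*2396 + 2059
  2396 = 1*2059 + 337
  2059 = 6*337 + 37
  337 = 9*37 + 4
  37 = 9*4 + 1
  4 = 4*1
so gcd(16435, 2396) = 1.
Back-substitute for Bézout coefficients:
  1 = 37 - 9*4
  ... = 2396*(-3999) + 16435*(583)
So 2396*-3999 ≡ 1 (mod 16435), and -3999 mod 16435 = 12436.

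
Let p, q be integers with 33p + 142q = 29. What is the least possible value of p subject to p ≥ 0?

31

gcd(142, 33):
  142 = 4*33 + 10
  33 = 3*10 + 3
  10 = 3*3 + 1
  3 = 3*1
so gcd(142, 33) = 1.
1 divides 29, so solutions exist.
Back-substitute for Bézout coefficients:
  1 = 10 - 3*3
  ... = 33*(-43) + 142*(10)
Scale by 29/1 = 29: (p₀, q₀) = (-1247, 290).
General solution: p = -1247 + 142t, q = 290 - 33t for integer t.
p ≥ 0: smallest is -1247 mod 142 = 31 (at t = 9), with q = -7.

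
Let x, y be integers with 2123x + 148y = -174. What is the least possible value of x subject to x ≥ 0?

14

gcd(2123, 148) = 1.
1 divides -174, so solutions exist.
By Bézout, 2123*(-29) + 148*(416) = 1.
Scale by -174/1 = -174: (x₀, y₀) = (5046, -72384).
General solution: x = 5046 + 148t, y = -72384 - 2123t for integer t.
x ≥ 0: smallest is 5046 mod 148 = 14 (at t = -34), with y = -202.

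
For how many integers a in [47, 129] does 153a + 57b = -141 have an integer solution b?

5

gcd(153, 57) = 3  (153 = 2×57 + 39, 57 = 1×39 + 18, 39 = 2×18 + 3, 18 = 6×3).
Back-substituting, 153×(3) + 57×(-8) = 3.
Scale by -47: particular solution (-141, 376); reduce a mod 19: (11, -32).
General solution: a = 11 + 19t, b = -32 - 51t for integer t.
47 ≤ 11 + 19t ≤ 129 gives t ∈ [2, 6], which is 5 values.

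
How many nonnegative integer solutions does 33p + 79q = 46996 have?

18

gcd(79, 33) = 1  (79 = 2*33 + 13, 33 = 2*13 + 7, 13 = 1*7 + 6, 7 = 1*6 + 1, 6 = 6*1).
Back-substituting, 33*(12) + 79*(-5) = 1.
Scale by 46996: one solution is (563952, -234980). Reduce p mod 79: (50, 574).
General: p = 50 + 79t, q = 574 - 33t.
p ≥ 0 ⇒ t ≥ 0; q ≥ 0 ⇒ t ≤ 17. So t ∈ [0, 17]: 18 solutions.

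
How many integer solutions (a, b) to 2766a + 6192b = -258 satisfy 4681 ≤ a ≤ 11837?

7

gcd(6192, 2766) = 6  (6192 = 2·2766 + 660, 2766 = 4·660 + 126, 660 = 5·126 + 30, 126 = 4·30 + 6, 30 = 5·6).
Back-substituting, 2766·(197) + 6192·(-88) = 6.
Scale by -43: particular solution (-8471, 3784); reduce a mod 1032: (817, -365).
General solution: a = 817 + 1032t, b = -365 - 461t for integer t.
4681 ≤ 817 + 1032t ≤ 11837 gives t ∈ [4, 10], which is 7 values.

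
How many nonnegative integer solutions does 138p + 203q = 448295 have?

gcd(203, 138) = 1  (203 = 1×138 + 65, 138 = 2×65 + 8, 65 = 8×8 + 1, 8 = 8×1).
Back-substituting, 138×(-25) + 203×(17) = 1.
Scale by 448295: one solution is (-11207375, 7621015). Reduce p mod 203: (52, 2173).
General: p = 52 + 203t, q = 2173 - 138t.
p ≥ 0 ⇒ t ≥ 0; q ≥ 0 ⇒ t ≤ 15. So t ∈ [0, 15]: 16 solutions.

16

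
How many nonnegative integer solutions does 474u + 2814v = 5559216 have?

25

gcd(2814, 474) = 6.
By Bézout, 474·(95) + 2814·(-16) = 6.
One solution: (407, 1907).
General: u = 407 + 469t, v = 1907 - 79t.
u ≥ 0 ⇒ t ≥ 0; v ≥ 0 ⇒ t ≤ 24. So t ∈ [0, 24]: 25 solutions.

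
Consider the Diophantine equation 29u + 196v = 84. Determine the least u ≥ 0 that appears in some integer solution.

gcd(196, 29):
  196 = 6×29 + 22
  29 = 1×22 + 7
  22 = 3×7 + 1
  7 = 7×1
so gcd(196, 29) = 1.
1 divides 84, so solutions exist.
Back-substitute for Bézout coefficients:
  1 = 22 - 3×7
  ... = 29×(-27) + 196×(4)
Scale by 84/1 = 84: (u₀, v₀) = (-2268, 336).
General solution: u = -2268 + 196t, v = 336 - 29t for integer t.
u ≥ 0: smallest is -2268 mod 196 = 84 (at t = 12), with v = -12.

84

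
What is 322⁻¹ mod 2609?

316

gcd(2609, 322):
  2609 = 8×322 + 33
  322 = 9×33 + 25
  33 = 1×25 + 8
  25 = 3×8 + 1
  8 = 8×1
so gcd(2609, 322) = 1.
Back-substitute for Bézout coefficients:
  1 = 25 - 3×8
  ... = 322×(316) + 2609×(-39)
So 322×316 ≡ 1 (mod 2609), and 316 mod 2609 = 316.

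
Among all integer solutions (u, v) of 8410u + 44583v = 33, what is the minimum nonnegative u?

1320

gcd(44583, 8410):
  44583 = 5×8410 + 2533
  8410 = 3×2533 + 811
  2533 = 3×811 + 100
  811 = 8×100 + 11
  100 = 9×11 + 1
  11 = 11×1
so gcd(44583, 8410) = 1.
1 divides 33, so solutions exist.
Back-substitute for Bézout coefficients:
  1 = 100 - 9×11
  ... = 8410×(-4013) + 44583×(757)
Scale by 33/1 = 33: (u₀, v₀) = (-132429, 24981).
General solution: u = -132429 + 44583t, v = 24981 - 8410t for integer t.
u ≥ 0: smallest is -132429 mod 44583 = 1320 (at t = 3), with v = -249.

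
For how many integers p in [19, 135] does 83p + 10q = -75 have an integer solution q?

gcd(83, 10) = 1.
By Bézout, 83·(-3) + 10·(25) = 1.
Particular solution: (5, -49).
General solution: p = 5 + 10t, q = -49 - 83t for integer t.
19 ≤ 5 + 10t ≤ 135 gives t ∈ [2, 13], which is 12 values.

12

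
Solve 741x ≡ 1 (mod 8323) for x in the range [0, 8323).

gcd(8323, 741) = 1  (8323 = 11×741 + 172, 741 = 4×172 + 53, 172 = 3×53 + 13, 53 = 4×13 + 1, 13 = 13×1).
Back-substituting, 741×(629) + 8323×(-56) = 1.
So 741×629 ≡ 1 (mod 8323), and 629 mod 8323 = 629.

629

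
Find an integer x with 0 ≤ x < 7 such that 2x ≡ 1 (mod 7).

gcd(7, 2):
  7 = 3·2 + 1
  2 = 2·1
so gcd(7, 2) = 1.
Back-substitute for Bézout coefficients:
  1 = 7 - 3·2
  ... = 2·(-3) + 7·(1)
So 2·-3 ≡ 1 (mod 7), and -3 mod 7 = 4.

4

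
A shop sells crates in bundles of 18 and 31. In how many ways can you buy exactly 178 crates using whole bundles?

Need nonnegative integers with 18j + 31k = 178.
gcd(18, 31) = 1, and 18·(-12) + 31·(7) = 1.
So (j₀, k₀) = (-2136, 1246); general j = -2136 + 31t, k = 1246 - 18t.
j ≥ 0 ⇒ t ≥ 69; k ≥ 0 ⇒ t ≤ 69. That's 1 value of t.

1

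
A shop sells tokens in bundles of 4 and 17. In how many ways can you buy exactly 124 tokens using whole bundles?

Need nonnegative integers with 4j + 17k = 124.
gcd(4, 17) = 1, and 4·(-4) + 17·(1) = 1.
So (j₀, k₀) = (-496, 124); general j = -496 + 17t, k = 124 - 4t.
j ≥ 0 ⇒ t ≥ 30; k ≥ 0 ⇒ t ≤ 31. That's 2 values of t.

2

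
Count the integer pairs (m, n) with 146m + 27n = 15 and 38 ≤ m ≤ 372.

13

gcd(146, 27) = 1  (146 = 5*27 + 11, 27 = 2*11 + 5, 11 = 2*5 + 1, 5 = 5*1).
Back-substituting, 146*(5) + 27*(-27) = 1.
Scale by 15: particular solution (75, -405); reduce m mod 27: (21, -113).
General solution: m = 21 + 27t, n = -113 - 146t for integer t.
38 ≤ 21 + 27t ≤ 372 gives t ∈ [1, 13], which is 13 values.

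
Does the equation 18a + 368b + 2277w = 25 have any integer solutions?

gcd(368, 18) = 2.
gcd(2, 2277) = 1.
1 divides 25, so integer solutions exist.

yes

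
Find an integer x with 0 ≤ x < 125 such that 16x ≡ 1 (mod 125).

86

gcd(125, 16) = 1  (125 = 7·16 + 13, 16 = 1·13 + 3, 13 = 4·3 + 1, 3 = 3·1).
Back-substituting, 16·(-39) + 125·(5) = 1.
So 16·-39 ≡ 1 (mod 125), and -39 mod 125 = 86.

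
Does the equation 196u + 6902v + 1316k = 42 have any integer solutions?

gcd(6902, 196) = 14  (6902 = 35·196 + 42, 196 = 4·42 + 28, 42 = 1·28 + 14, 28 = 2·14).
gcd(14, 1316) = 14.
14 divides 42, so integer solutions exist.

yes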